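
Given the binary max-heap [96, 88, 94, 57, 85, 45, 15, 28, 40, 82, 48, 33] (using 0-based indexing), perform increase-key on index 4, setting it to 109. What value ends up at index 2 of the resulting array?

set index 4 from 85 to 109 → [96, 88, 94, 57, 109, 45, 15, 28, 40, 82, 48, 33]
109 > parent 88 at index 1, swap → [96, 109, 94, 57, 88, 45, 15, 28, 40, 82, 48, 33]
109 > parent 96 at index 0, swap → [109, 96, 94, 57, 88, 45, 15, 28, 40, 82, 48, 33]
resulting array: [109, 96, 94, 57, 88, 45, 15, 28, 40, 82, 48, 33]

94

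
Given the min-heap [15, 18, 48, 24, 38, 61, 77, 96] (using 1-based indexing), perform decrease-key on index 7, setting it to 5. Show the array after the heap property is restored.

[5, 18, 15, 24, 38, 61, 48, 96]

set index 7 from 77 to 5 → [15, 18, 48, 24, 38, 61, 5, 96]
5 < parent 48 at index 3, swap → [15, 18, 5, 24, 38, 61, 48, 96]
5 < parent 15 at index 1, swap → [5, 18, 15, 24, 38, 61, 48, 96]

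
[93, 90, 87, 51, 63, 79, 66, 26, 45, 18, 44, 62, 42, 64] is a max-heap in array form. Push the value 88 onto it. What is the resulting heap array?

[93, 90, 88, 51, 63, 79, 87, 26, 45, 18, 44, 62, 42, 64, 66]

append 88 at index 14 → [93, 90, 87, 51, 63, 79, 66, 26, 45, 18, 44, 62, 42, 64, 88]
88 > parent 66 at index 6, swap → [93, 90, 87, 51, 63, 79, 88, 26, 45, 18, 44, 62, 42, 64, 66]
88 > parent 87 at index 2, swap → [93, 90, 88, 51, 63, 79, 87, 26, 45, 18, 44, 62, 42, 64, 66]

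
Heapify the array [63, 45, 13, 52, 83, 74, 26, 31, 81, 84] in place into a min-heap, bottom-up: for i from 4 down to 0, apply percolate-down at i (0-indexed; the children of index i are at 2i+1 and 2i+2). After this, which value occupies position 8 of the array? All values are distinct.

sift down from index 4: already satisfies heap property
sift down from index 3:
  52 vs smaller child 31 at index 7, swap → [63, 45, 13, 31, 83, 74, 26, 52, 81, 84]
sift down from index 2: already satisfies heap property
sift down from index 1:
  45 vs smaller child 31 at index 3, swap → [63, 31, 13, 45, 83, 74, 26, 52, 81, 84]
sift down from index 0:
  63 vs smaller child 13 at index 2, swap → [13, 31, 63, 45, 83, 74, 26, 52, 81, 84]
  63 vs smaller child 26 at index 6, swap → [13, 31, 26, 45, 83, 74, 63, 52, 81, 84]
resulting array: [13, 31, 26, 45, 83, 74, 63, 52, 81, 84]

81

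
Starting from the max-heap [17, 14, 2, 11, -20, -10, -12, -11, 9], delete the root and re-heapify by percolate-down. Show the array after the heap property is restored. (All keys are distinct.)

remove root 17; move last element 9 to root → [9, 14, 2, 11, -20, -10, -12, -11]
9 vs larger child 14 at index 1, swap → [14, 9, 2, 11, -20, -10, -12, -11]
9 vs larger child 11 at index 3, swap → [14, 11, 2, 9, -20, -10, -12, -11]

[14, 11, 2, 9, -20, -10, -12, -11]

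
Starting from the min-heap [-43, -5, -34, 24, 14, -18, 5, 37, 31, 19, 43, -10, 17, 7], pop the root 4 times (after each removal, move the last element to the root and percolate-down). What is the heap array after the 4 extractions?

[-5, 14, 5, 24, 19, 7, 17, 37, 31, 43]

extract-min #1 returns -43:
  remove root -43; move last element 7 to root → [7, -5, -34, 24, 14, -18, 5, 37, 31, 19, 43, -10, 17]
  7 vs smaller child -34 at index 2, swap → [-34, -5, 7, 24, 14, -18, 5, 37, 31, 19, 43, -10, 17]
  7 vs smaller child -18 at index 5, swap → [-34, -5, -18, 24, 14, 7, 5, 37, 31, 19, 43, -10, 17]
  7 vs smaller child -10 at index 11, swap → [-34, -5, -18, 24, 14, -10, 5, 37, 31, 19, 43, 7, 17]
extract-min #2 returns -34:
  remove root -34; move last element 17 to root → [17, -5, -18, 24, 14, -10, 5, 37, 31, 19, 43, 7]
  17 vs smaller child -18 at index 2, swap → [-18, -5, 17, 24, 14, -10, 5, 37, 31, 19, 43, 7]
  17 vs smaller child -10 at index 5, swap → [-18, -5, -10, 24, 14, 17, 5, 37, 31, 19, 43, 7]
  17 vs only child 7 at index 11, swap → [-18, -5, -10, 24, 14, 7, 5, 37, 31, 19, 43, 17]
extract-min #3 returns -18:
  remove root -18; move last element 17 to root → [17, -5, -10, 24, 14, 7, 5, 37, 31, 19, 43]
  17 vs smaller child -10 at index 2, swap → [-10, -5, 17, 24, 14, 7, 5, 37, 31, 19, 43]
  17 vs smaller child 5 at index 6, swap → [-10, -5, 5, 24, 14, 7, 17, 37, 31, 19, 43]
extract-min #4 returns -10:
  remove root -10; move last element 43 to root → [43, -5, 5, 24, 14, 7, 17, 37, 31, 19]
  43 vs smaller child -5 at index 1, swap → [-5, 43, 5, 24, 14, 7, 17, 37, 31, 19]
  43 vs smaller child 14 at index 4, swap → [-5, 14, 5, 24, 43, 7, 17, 37, 31, 19]
  43 vs only child 19 at index 9, swap → [-5, 14, 5, 24, 19, 7, 17, 37, 31, 43]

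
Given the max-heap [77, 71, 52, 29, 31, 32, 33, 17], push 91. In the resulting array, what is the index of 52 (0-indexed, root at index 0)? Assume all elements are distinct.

append 91 at index 8 → [77, 71, 52, 29, 31, 32, 33, 17, 91]
91 > parent 29 at index 3, swap → [77, 71, 52, 91, 31, 32, 33, 17, 29]
91 > parent 71 at index 1, swap → [77, 91, 52, 71, 31, 32, 33, 17, 29]
91 > parent 77 at index 0, swap → [91, 77, 52, 71, 31, 32, 33, 17, 29]
resulting array: [91, 77, 52, 71, 31, 32, 33, 17, 29]

2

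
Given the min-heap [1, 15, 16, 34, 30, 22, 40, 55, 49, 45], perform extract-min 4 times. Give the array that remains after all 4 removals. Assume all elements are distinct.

extract-min #1 returns 1:
  remove root 1; move last element 45 to root → [45, 15, 16, 34, 30, 22, 40, 55, 49]
  45 vs smaller child 15 at index 1, swap → [15, 45, 16, 34, 30, 22, 40, 55, 49]
  45 vs smaller child 30 at index 4, swap → [15, 30, 16, 34, 45, 22, 40, 55, 49]
extract-min #2 returns 15:
  remove root 15; move last element 49 to root → [49, 30, 16, 34, 45, 22, 40, 55]
  49 vs smaller child 16 at index 2, swap → [16, 30, 49, 34, 45, 22, 40, 55]
  49 vs smaller child 22 at index 5, swap → [16, 30, 22, 34, 45, 49, 40, 55]
extract-min #3 returns 16:
  remove root 16; move last element 55 to root → [55, 30, 22, 34, 45, 49, 40]
  55 vs smaller child 22 at index 2, swap → [22, 30, 55, 34, 45, 49, 40]
  55 vs smaller child 40 at index 6, swap → [22, 30, 40, 34, 45, 49, 55]
extract-min #4 returns 22:
  remove root 22; move last element 55 to root → [55, 30, 40, 34, 45, 49]
  55 vs smaller child 30 at index 1, swap → [30, 55, 40, 34, 45, 49]
  55 vs smaller child 34 at index 3, swap → [30, 34, 40, 55, 45, 49]

[30, 34, 40, 55, 45, 49]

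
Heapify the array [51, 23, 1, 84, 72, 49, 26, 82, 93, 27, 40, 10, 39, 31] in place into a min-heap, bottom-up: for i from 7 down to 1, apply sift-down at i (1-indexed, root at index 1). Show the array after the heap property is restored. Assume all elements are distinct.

[1, 23, 10, 82, 27, 39, 26, 84, 93, 72, 40, 49, 51, 31]

sift down from index 7: already satisfies heap property
sift down from index 6:
  49 vs smaller child 10 at index 12, swap → [51, 23, 1, 84, 72, 10, 26, 82, 93, 27, 40, 49, 39, 31]
sift down from index 5:
  72 vs smaller child 27 at index 10, swap → [51, 23, 1, 84, 27, 10, 26, 82, 93, 72, 40, 49, 39, 31]
sift down from index 4:
  84 vs smaller child 82 at index 8, swap → [51, 23, 1, 82, 27, 10, 26, 84, 93, 72, 40, 49, 39, 31]
sift down from index 3: already satisfies heap property
sift down from index 2: already satisfies heap property
sift down from index 1:
  51 vs smaller child 1 at index 3, swap → [1, 23, 51, 82, 27, 10, 26, 84, 93, 72, 40, 49, 39, 31]
  51 vs smaller child 10 at index 6, swap → [1, 23, 10, 82, 27, 51, 26, 84, 93, 72, 40, 49, 39, 31]
  51 vs smaller child 39 at index 13, swap → [1, 23, 10, 82, 27, 39, 26, 84, 93, 72, 40, 49, 51, 31]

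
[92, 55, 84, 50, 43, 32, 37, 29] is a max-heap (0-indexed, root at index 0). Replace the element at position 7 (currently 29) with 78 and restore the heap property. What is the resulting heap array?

set index 7 from 29 to 78 → [92, 55, 84, 50, 43, 32, 37, 78]
78 > parent 50 at index 3, swap → [92, 55, 84, 78, 43, 32, 37, 50]
78 > parent 55 at index 1, swap → [92, 78, 84, 55, 43, 32, 37, 50]

[92, 78, 84, 55, 43, 32, 37, 50]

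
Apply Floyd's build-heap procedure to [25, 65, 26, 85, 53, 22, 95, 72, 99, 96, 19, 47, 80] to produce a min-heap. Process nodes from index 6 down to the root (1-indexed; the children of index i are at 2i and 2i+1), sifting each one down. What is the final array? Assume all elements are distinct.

[19, 25, 22, 72, 53, 26, 95, 85, 99, 96, 65, 47, 80]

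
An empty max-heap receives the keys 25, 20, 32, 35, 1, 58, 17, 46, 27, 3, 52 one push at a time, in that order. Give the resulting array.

[58, 52, 35, 32, 46, 25, 17, 20, 27, 1, 3]

Insert 25:
  append 25 at index 0 → [25] (no swap needed)
Insert 20:
  append 20 at index 1 → [25, 20] (no swap needed)
Insert 32:
  append 32 at index 2 → [25, 20, 32]
  32 > parent 25 at index 0, swap → [32, 20, 25]
Insert 35:
  append 35 at index 3 → [32, 20, 25, 35]
  35 > parent 20 at index 1, swap → [32, 35, 25, 20]
  35 > parent 32 at index 0, swap → [35, 32, 25, 20]
Insert 1:
  append 1 at index 4 → [35, 32, 25, 20, 1] (no swap needed)
Insert 58:
  append 58 at index 5 → [35, 32, 25, 20, 1, 58]
  58 > parent 25 at index 2, swap → [35, 32, 58, 20, 1, 25]
  58 > parent 35 at index 0, swap → [58, 32, 35, 20, 1, 25]
Insert 17:
  append 17 at index 6 → [58, 32, 35, 20, 1, 25, 17] (no swap needed)
Insert 46:
  append 46 at index 7 → [58, 32, 35, 20, 1, 25, 17, 46]
  46 > parent 20 at index 3, swap → [58, 32, 35, 46, 1, 25, 17, 20]
  46 > parent 32 at index 1, swap → [58, 46, 35, 32, 1, 25, 17, 20]
Insert 27:
  append 27 at index 8 → [58, 46, 35, 32, 1, 25, 17, 20, 27] (no swap needed)
Insert 3:
  append 3 at index 9 → [58, 46, 35, 32, 1, 25, 17, 20, 27, 3]
  3 > parent 1 at index 4, swap → [58, 46, 35, 32, 3, 25, 17, 20, 27, 1]
Insert 52:
  append 52 at index 10 → [58, 46, 35, 32, 3, 25, 17, 20, 27, 1, 52]
  52 > parent 3 at index 4, swap → [58, 46, 35, 32, 52, 25, 17, 20, 27, 1, 3]
  52 > parent 46 at index 1, swap → [58, 52, 35, 32, 46, 25, 17, 20, 27, 1, 3]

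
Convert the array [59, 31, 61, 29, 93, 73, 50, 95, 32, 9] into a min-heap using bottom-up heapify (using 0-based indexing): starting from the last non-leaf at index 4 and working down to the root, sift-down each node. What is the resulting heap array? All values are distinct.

[9, 29, 50, 32, 31, 73, 61, 95, 59, 93]

sift down from index 4:
  93 vs only child 9 at index 9, swap → [59, 31, 61, 29, 9, 73, 50, 95, 32, 93]
sift down from index 3: already satisfies heap property
sift down from index 2:
  61 vs smaller child 50 at index 6, swap → [59, 31, 50, 29, 9, 73, 61, 95, 32, 93]
sift down from index 1:
  31 vs smaller child 9 at index 4, swap → [59, 9, 50, 29, 31, 73, 61, 95, 32, 93]
sift down from index 0:
  59 vs smaller child 9 at index 1, swap → [9, 59, 50, 29, 31, 73, 61, 95, 32, 93]
  59 vs smaller child 29 at index 3, swap → [9, 29, 50, 59, 31, 73, 61, 95, 32, 93]
  59 vs smaller child 32 at index 8, swap → [9, 29, 50, 32, 31, 73, 61, 95, 59, 93]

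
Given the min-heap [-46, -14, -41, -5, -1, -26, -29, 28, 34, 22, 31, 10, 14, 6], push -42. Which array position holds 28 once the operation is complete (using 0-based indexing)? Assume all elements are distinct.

append -42 at index 14 → [-46, -14, -41, -5, -1, -26, -29, 28, 34, 22, 31, 10, 14, 6, -42]
-42 < parent -29 at index 6, swap → [-46, -14, -41, -5, -1, -26, -42, 28, 34, 22, 31, 10, 14, 6, -29]
-42 < parent -41 at index 2, swap → [-46, -14, -42, -5, -1, -26, -41, 28, 34, 22, 31, 10, 14, 6, -29]
resulting array: [-46, -14, -42, -5, -1, -26, -41, 28, 34, 22, 31, 10, 14, 6, -29]

7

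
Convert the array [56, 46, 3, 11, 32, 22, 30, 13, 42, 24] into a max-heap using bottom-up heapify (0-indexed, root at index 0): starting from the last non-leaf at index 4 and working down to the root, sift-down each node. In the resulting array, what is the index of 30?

2

sift down from index 4: already satisfies heap property
sift down from index 3:
  11 vs larger child 42 at index 8, swap → [56, 46, 3, 42, 32, 22, 30, 13, 11, 24]
sift down from index 2:
  3 vs larger child 30 at index 6, swap → [56, 46, 30, 42, 32, 22, 3, 13, 11, 24]
sift down from index 1: already satisfies heap property
sift down from index 0: already satisfies heap property
resulting array: [56, 46, 30, 42, 32, 22, 3, 13, 11, 24]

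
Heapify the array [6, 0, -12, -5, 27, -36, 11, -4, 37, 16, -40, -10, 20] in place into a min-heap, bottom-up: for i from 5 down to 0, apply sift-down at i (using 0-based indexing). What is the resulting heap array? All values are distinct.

[-40, -5, -36, -4, 0, -12, 11, 6, 37, 16, 27, -10, 20]

sift down from index 5: already satisfies heap property
sift down from index 4:
  27 vs smaller child -40 at index 10, swap → [6, 0, -12, -5, -40, -36, 11, -4, 37, 16, 27, -10, 20]
sift down from index 3: already satisfies heap property
sift down from index 2:
  -12 vs smaller child -36 at index 5, swap → [6, 0, -36, -5, -40, -12, 11, -4, 37, 16, 27, -10, 20]
sift down from index 1:
  0 vs smaller child -40 at index 4, swap → [6, -40, -36, -5, 0, -12, 11, -4, 37, 16, 27, -10, 20]
sift down from index 0:
  6 vs smaller child -40 at index 1, swap → [-40, 6, -36, -5, 0, -12, 11, -4, 37, 16, 27, -10, 20]
  6 vs smaller child -5 at index 3, swap → [-40, -5, -36, 6, 0, -12, 11, -4, 37, 16, 27, -10, 20]
  6 vs smaller child -4 at index 7, swap → [-40, -5, -36, -4, 0, -12, 11, 6, 37, 16, 27, -10, 20]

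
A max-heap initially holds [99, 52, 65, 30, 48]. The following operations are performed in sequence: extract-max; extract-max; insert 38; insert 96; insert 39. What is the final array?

extract-max → returns 99:
  remove root 99; move last element 48 to root → [48, 52, 65, 30]
  48 vs larger child 65 at index 2, swap → [65, 52, 48, 30]
extract-max → returns 65:
  remove root 65; move last element 30 to root → [30, 52, 48]
  30 vs larger child 52 at index 1, swap → [52, 30, 48]
insert 38:
  append 38 at index 3 → [52, 30, 48, 38]
  38 > parent 30 at index 1, swap → [52, 38, 48, 30]
insert 96:
  append 96 at index 4 → [52, 38, 48, 30, 96]
  96 > parent 38 at index 1, swap → [52, 96, 48, 30, 38]
  96 > parent 52 at index 0, swap → [96, 52, 48, 30, 38]
insert 39:
  append 39 at index 5 → [96, 52, 48, 30, 38, 39] (no swap needed)

[96, 52, 48, 30, 38, 39]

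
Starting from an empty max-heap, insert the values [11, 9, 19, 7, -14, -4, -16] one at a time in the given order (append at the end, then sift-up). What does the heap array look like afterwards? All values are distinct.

Insert 11:
  append 11 at index 0 → [11] (no swap needed)
Insert 9:
  append 9 at index 1 → [11, 9] (no swap needed)
Insert 19:
  append 19 at index 2 → [11, 9, 19]
  19 > parent 11 at index 0, swap → [19, 9, 11]
Insert 7:
  append 7 at index 3 → [19, 9, 11, 7] (no swap needed)
Insert -14:
  append -14 at index 4 → [19, 9, 11, 7, -14] (no swap needed)
Insert -4:
  append -4 at index 5 → [19, 9, 11, 7, -14, -4] (no swap needed)
Insert -16:
  append -16 at index 6 → [19, 9, 11, 7, -14, -4, -16] (no swap needed)

[19, 9, 11, 7, -14, -4, -16]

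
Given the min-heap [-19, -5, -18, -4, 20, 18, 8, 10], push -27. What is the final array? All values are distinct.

[-27, -19, -18, -5, 20, 18, 8, 10, -4]

append -27 at index 8 → [-19, -5, -18, -4, 20, 18, 8, 10, -27]
-27 < parent -4 at index 3, swap → [-19, -5, -18, -27, 20, 18, 8, 10, -4]
-27 < parent -5 at index 1, swap → [-19, -27, -18, -5, 20, 18, 8, 10, -4]
-27 < parent -19 at index 0, swap → [-27, -19, -18, -5, 20, 18, 8, 10, -4]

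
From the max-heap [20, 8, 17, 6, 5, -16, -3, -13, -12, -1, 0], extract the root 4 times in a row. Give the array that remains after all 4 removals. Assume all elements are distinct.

extract-max #1 returns 20:
  remove root 20; move last element 0 to root → [0, 8, 17, 6, 5, -16, -3, -13, -12, -1]
  0 vs larger child 17 at index 2, swap → [17, 8, 0, 6, 5, -16, -3, -13, -12, -1]
extract-max #2 returns 17:
  remove root 17; move last element -1 to root → [-1, 8, 0, 6, 5, -16, -3, -13, -12]
  -1 vs larger child 8 at index 1, swap → [8, -1, 0, 6, 5, -16, -3, -13, -12]
  -1 vs larger child 6 at index 3, swap → [8, 6, 0, -1, 5, -16, -3, -13, -12]
extract-max #3 returns 8:
  remove root 8; move last element -12 to root → [-12, 6, 0, -1, 5, -16, -3, -13]
  -12 vs larger child 6 at index 1, swap → [6, -12, 0, -1, 5, -16, -3, -13]
  -12 vs larger child 5 at index 4, swap → [6, 5, 0, -1, -12, -16, -3, -13]
extract-max #4 returns 6:
  remove root 6; move last element -13 to root → [-13, 5, 0, -1, -12, -16, -3]
  -13 vs larger child 5 at index 1, swap → [5, -13, 0, -1, -12, -16, -3]
  -13 vs larger child -1 at index 3, swap → [5, -1, 0, -13, -12, -16, -3]

[5, -1, 0, -13, -12, -16, -3]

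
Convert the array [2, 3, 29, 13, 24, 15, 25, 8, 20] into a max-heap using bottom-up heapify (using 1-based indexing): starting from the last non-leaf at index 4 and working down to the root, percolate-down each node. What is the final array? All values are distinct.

[29, 24, 25, 20, 3, 15, 2, 8, 13]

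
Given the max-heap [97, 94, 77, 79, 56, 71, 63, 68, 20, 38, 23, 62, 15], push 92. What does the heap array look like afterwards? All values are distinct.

append 92 at index 13 → [97, 94, 77, 79, 56, 71, 63, 68, 20, 38, 23, 62, 15, 92]
92 > parent 63 at index 6, swap → [97, 94, 77, 79, 56, 71, 92, 68, 20, 38, 23, 62, 15, 63]
92 > parent 77 at index 2, swap → [97, 94, 92, 79, 56, 71, 77, 68, 20, 38, 23, 62, 15, 63]

[97, 94, 92, 79, 56, 71, 77, 68, 20, 38, 23, 62, 15, 63]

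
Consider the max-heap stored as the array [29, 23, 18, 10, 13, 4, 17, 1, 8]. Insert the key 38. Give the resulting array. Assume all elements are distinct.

append 38 at index 9 → [29, 23, 18, 10, 13, 4, 17, 1, 8, 38]
38 > parent 13 at index 4, swap → [29, 23, 18, 10, 38, 4, 17, 1, 8, 13]
38 > parent 23 at index 1, swap → [29, 38, 18, 10, 23, 4, 17, 1, 8, 13]
38 > parent 29 at index 0, swap → [38, 29, 18, 10, 23, 4, 17, 1, 8, 13]

[38, 29, 18, 10, 23, 4, 17, 1, 8, 13]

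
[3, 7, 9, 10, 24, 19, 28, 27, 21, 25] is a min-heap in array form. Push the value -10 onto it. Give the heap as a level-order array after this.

[-10, 3, 9, 10, 7, 19, 28, 27, 21, 25, 24]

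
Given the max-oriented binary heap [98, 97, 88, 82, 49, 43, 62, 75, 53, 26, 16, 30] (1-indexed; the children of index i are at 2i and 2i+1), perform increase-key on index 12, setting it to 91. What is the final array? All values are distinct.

set index 12 from 30 to 91 → [98, 97, 88, 82, 49, 43, 62, 75, 53, 26, 16, 91]
91 > parent 43 at index 6, swap → [98, 97, 88, 82, 49, 91, 62, 75, 53, 26, 16, 43]
91 > parent 88 at index 3, swap → [98, 97, 91, 82, 49, 88, 62, 75, 53, 26, 16, 43]

[98, 97, 91, 82, 49, 88, 62, 75, 53, 26, 16, 43]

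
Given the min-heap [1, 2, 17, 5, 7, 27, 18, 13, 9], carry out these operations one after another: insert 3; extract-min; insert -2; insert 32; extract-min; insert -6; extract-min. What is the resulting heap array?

[2, 3, 17, 5, 7, 27, 18, 13, 9, 32]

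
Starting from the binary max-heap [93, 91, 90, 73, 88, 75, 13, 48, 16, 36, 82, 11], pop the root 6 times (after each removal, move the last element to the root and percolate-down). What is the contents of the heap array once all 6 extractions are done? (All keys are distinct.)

extract-max #1 returns 93:
  remove root 93; move last element 11 to root → [11, 91, 90, 73, 88, 75, 13, 48, 16, 36, 82]
  11 vs larger child 91 at index 1, swap → [91, 11, 90, 73, 88, 75, 13, 48, 16, 36, 82]
  11 vs larger child 88 at index 4, swap → [91, 88, 90, 73, 11, 75, 13, 48, 16, 36, 82]
  11 vs larger child 82 at index 10, swap → [91, 88, 90, 73, 82, 75, 13, 48, 16, 36, 11]
extract-max #2 returns 91:
  remove root 91; move last element 11 to root → [11, 88, 90, 73, 82, 75, 13, 48, 16, 36]
  11 vs larger child 90 at index 2, swap → [90, 88, 11, 73, 82, 75, 13, 48, 16, 36]
  11 vs larger child 75 at index 5, swap → [90, 88, 75, 73, 82, 11, 13, 48, 16, 36]
extract-max #3 returns 90:
  remove root 90; move last element 36 to root → [36, 88, 75, 73, 82, 11, 13, 48, 16]
  36 vs larger child 88 at index 1, swap → [88, 36, 75, 73, 82, 11, 13, 48, 16]
  36 vs larger child 82 at index 4, swap → [88, 82, 75, 73, 36, 11, 13, 48, 16]
extract-max #4 returns 88:
  remove root 88; move last element 16 to root → [16, 82, 75, 73, 36, 11, 13, 48]
  16 vs larger child 82 at index 1, swap → [82, 16, 75, 73, 36, 11, 13, 48]
  16 vs larger child 73 at index 3, swap → [82, 73, 75, 16, 36, 11, 13, 48]
  16 vs only child 48 at index 7, swap → [82, 73, 75, 48, 36, 11, 13, 16]
extract-max #5 returns 82:
  remove root 82; move last element 16 to root → [16, 73, 75, 48, 36, 11, 13]
  16 vs larger child 75 at index 2, swap → [75, 73, 16, 48, 36, 11, 13]
extract-max #6 returns 75:
  remove root 75; move last element 13 to root → [13, 73, 16, 48, 36, 11]
  13 vs larger child 73 at index 1, swap → [73, 13, 16, 48, 36, 11]
  13 vs larger child 48 at index 3, swap → [73, 48, 16, 13, 36, 11]

[73, 48, 16, 13, 36, 11]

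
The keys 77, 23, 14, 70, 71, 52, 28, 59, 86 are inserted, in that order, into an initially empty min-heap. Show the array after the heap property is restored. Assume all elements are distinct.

[14, 59, 23, 70, 71, 52, 28, 77, 86]

Insert 77:
  append 77 at index 0 → [77] (no swap needed)
Insert 23:
  append 23 at index 1 → [77, 23]
  23 < parent 77 at index 0, swap → [23, 77]
Insert 14:
  append 14 at index 2 → [23, 77, 14]
  14 < parent 23 at index 0, swap → [14, 77, 23]
Insert 70:
  append 70 at index 3 → [14, 77, 23, 70]
  70 < parent 77 at index 1, swap → [14, 70, 23, 77]
Insert 71:
  append 71 at index 4 → [14, 70, 23, 77, 71] (no swap needed)
Insert 52:
  append 52 at index 5 → [14, 70, 23, 77, 71, 52] (no swap needed)
Insert 28:
  append 28 at index 6 → [14, 70, 23, 77, 71, 52, 28] (no swap needed)
Insert 59:
  append 59 at index 7 → [14, 70, 23, 77, 71, 52, 28, 59]
  59 < parent 77 at index 3, swap → [14, 70, 23, 59, 71, 52, 28, 77]
  59 < parent 70 at index 1, swap → [14, 59, 23, 70, 71, 52, 28, 77]
Insert 86:
  append 86 at index 8 → [14, 59, 23, 70, 71, 52, 28, 77, 86] (no swap needed)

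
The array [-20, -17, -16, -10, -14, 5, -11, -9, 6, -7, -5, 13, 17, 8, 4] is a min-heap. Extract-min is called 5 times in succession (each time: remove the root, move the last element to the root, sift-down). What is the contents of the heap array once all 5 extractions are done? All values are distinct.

extract-min #1 returns -20:
  remove root -20; move last element 4 to root → [4, -17, -16, -10, -14, 5, -11, -9, 6, -7, -5, 13, 17, 8]
  4 vs smaller child -17 at index 1, swap → [-17, 4, -16, -10, -14, 5, -11, -9, 6, -7, -5, 13, 17, 8]
  4 vs smaller child -14 at index 4, swap → [-17, -14, -16, -10, 4, 5, -11, -9, 6, -7, -5, 13, 17, 8]
  4 vs smaller child -7 at index 9, swap → [-17, -14, -16, -10, -7, 5, -11, -9, 6, 4, -5, 13, 17, 8]
extract-min #2 returns -17:
  remove root -17; move last element 8 to root → [8, -14, -16, -10, -7, 5, -11, -9, 6, 4, -5, 13, 17]
  8 vs smaller child -16 at index 2, swap → [-16, -14, 8, -10, -7, 5, -11, -9, 6, 4, -5, 13, 17]
  8 vs smaller child -11 at index 6, swap → [-16, -14, -11, -10, -7, 5, 8, -9, 6, 4, -5, 13, 17]
extract-min #3 returns -16:
  remove root -16; move last element 17 to root → [17, -14, -11, -10, -7, 5, 8, -9, 6, 4, -5, 13]
  17 vs smaller child -14 at index 1, swap → [-14, 17, -11, -10, -7, 5, 8, -9, 6, 4, -5, 13]
  17 vs smaller child -10 at index 3, swap → [-14, -10, -11, 17, -7, 5, 8, -9, 6, 4, -5, 13]
  17 vs smaller child -9 at index 7, swap → [-14, -10, -11, -9, -7, 5, 8, 17, 6, 4, -5, 13]
extract-min #4 returns -14:
  remove root -14; move last element 13 to root → [13, -10, -11, -9, -7, 5, 8, 17, 6, 4, -5]
  13 vs smaller child -11 at index 2, swap → [-11, -10, 13, -9, -7, 5, 8, 17, 6, 4, -5]
  13 vs smaller child 5 at index 5, swap → [-11, -10, 5, -9, -7, 13, 8, 17, 6, 4, -5]
extract-min #5 returns -11:
  remove root -11; move last element -5 to root → [-5, -10, 5, -9, -7, 13, 8, 17, 6, 4]
  -5 vs smaller child -10 at index 1, swap → [-10, -5, 5, -9, -7, 13, 8, 17, 6, 4]
  -5 vs smaller child -9 at index 3, swap → [-10, -9, 5, -5, -7, 13, 8, 17, 6, 4]

[-10, -9, 5, -5, -7, 13, 8, 17, 6, 4]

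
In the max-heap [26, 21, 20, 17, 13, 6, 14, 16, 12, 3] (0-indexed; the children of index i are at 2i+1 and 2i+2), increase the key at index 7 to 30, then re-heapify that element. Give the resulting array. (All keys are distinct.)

set index 7 from 16 to 30 → [26, 21, 20, 17, 13, 6, 14, 30, 12, 3]
30 > parent 17 at index 3, swap → [26, 21, 20, 30, 13, 6, 14, 17, 12, 3]
30 > parent 21 at index 1, swap → [26, 30, 20, 21, 13, 6, 14, 17, 12, 3]
30 > parent 26 at index 0, swap → [30, 26, 20, 21, 13, 6, 14, 17, 12, 3]

[30, 26, 20, 21, 13, 6, 14, 17, 12, 3]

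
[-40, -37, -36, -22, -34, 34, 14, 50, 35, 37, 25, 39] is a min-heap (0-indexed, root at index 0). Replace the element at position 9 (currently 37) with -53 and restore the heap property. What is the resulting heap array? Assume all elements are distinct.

set index 9 from 37 to -53 → [-40, -37, -36, -22, -34, 34, 14, 50, 35, -53, 25, 39]
-53 < parent -34 at index 4, swap → [-40, -37, -36, -22, -53, 34, 14, 50, 35, -34, 25, 39]
-53 < parent -37 at index 1, swap → [-40, -53, -36, -22, -37, 34, 14, 50, 35, -34, 25, 39]
-53 < parent -40 at index 0, swap → [-53, -40, -36, -22, -37, 34, 14, 50, 35, -34, 25, 39]

[-53, -40, -36, -22, -37, 34, 14, 50, 35, -34, 25, 39]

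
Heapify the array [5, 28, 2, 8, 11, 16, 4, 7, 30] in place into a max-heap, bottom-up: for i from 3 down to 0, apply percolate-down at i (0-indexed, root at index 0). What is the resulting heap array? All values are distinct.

[30, 28, 16, 8, 11, 2, 4, 7, 5]

sift down from index 3:
  8 vs larger child 30 at index 8, swap → [5, 28, 2, 30, 11, 16, 4, 7, 8]
sift down from index 2:
  2 vs larger child 16 at index 5, swap → [5, 28, 16, 30, 11, 2, 4, 7, 8]
sift down from index 1:
  28 vs larger child 30 at index 3, swap → [5, 30, 16, 28, 11, 2, 4, 7, 8]
sift down from index 0:
  5 vs larger child 30 at index 1, swap → [30, 5, 16, 28, 11, 2, 4, 7, 8]
  5 vs larger child 28 at index 3, swap → [30, 28, 16, 5, 11, 2, 4, 7, 8]
  5 vs larger child 8 at index 8, swap → [30, 28, 16, 8, 11, 2, 4, 7, 5]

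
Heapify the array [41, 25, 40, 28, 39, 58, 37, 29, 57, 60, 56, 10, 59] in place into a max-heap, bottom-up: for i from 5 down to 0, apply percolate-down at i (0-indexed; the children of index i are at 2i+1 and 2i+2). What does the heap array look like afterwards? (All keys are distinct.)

sift down from index 5:
  58 vs larger child 59 at index 12, swap → [41, 25, 40, 28, 39, 59, 37, 29, 57, 60, 56, 10, 58]
sift down from index 4:
  39 vs larger child 60 at index 9, swap → [41, 25, 40, 28, 60, 59, 37, 29, 57, 39, 56, 10, 58]
sift down from index 3:
  28 vs larger child 57 at index 8, swap → [41, 25, 40, 57, 60, 59, 37, 29, 28, 39, 56, 10, 58]
sift down from index 2:
  40 vs larger child 59 at index 5, swap → [41, 25, 59, 57, 60, 40, 37, 29, 28, 39, 56, 10, 58]
  40 vs larger child 58 at index 12, swap → [41, 25, 59, 57, 60, 58, 37, 29, 28, 39, 56, 10, 40]
sift down from index 1:
  25 vs larger child 60 at index 4, swap → [41, 60, 59, 57, 25, 58, 37, 29, 28, 39, 56, 10, 40]
  25 vs larger child 56 at index 10, swap → [41, 60, 59, 57, 56, 58, 37, 29, 28, 39, 25, 10, 40]
sift down from index 0:
  41 vs larger child 60 at index 1, swap → [60, 41, 59, 57, 56, 58, 37, 29, 28, 39, 25, 10, 40]
  41 vs larger child 57 at index 3, swap → [60, 57, 59, 41, 56, 58, 37, 29, 28, 39, 25, 10, 40]

[60, 57, 59, 41, 56, 58, 37, 29, 28, 39, 25, 10, 40]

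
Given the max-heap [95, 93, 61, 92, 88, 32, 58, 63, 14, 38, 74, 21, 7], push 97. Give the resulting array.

append 97 at index 13 → [95, 93, 61, 92, 88, 32, 58, 63, 14, 38, 74, 21, 7, 97]
97 > parent 58 at index 6, swap → [95, 93, 61, 92, 88, 32, 97, 63, 14, 38, 74, 21, 7, 58]
97 > parent 61 at index 2, swap → [95, 93, 97, 92, 88, 32, 61, 63, 14, 38, 74, 21, 7, 58]
97 > parent 95 at index 0, swap → [97, 93, 95, 92, 88, 32, 61, 63, 14, 38, 74, 21, 7, 58]

[97, 93, 95, 92, 88, 32, 61, 63, 14, 38, 74, 21, 7, 58]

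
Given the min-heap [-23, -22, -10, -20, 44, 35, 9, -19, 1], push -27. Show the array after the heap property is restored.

[-27, -23, -10, -20, -22, 35, 9, -19, 1, 44]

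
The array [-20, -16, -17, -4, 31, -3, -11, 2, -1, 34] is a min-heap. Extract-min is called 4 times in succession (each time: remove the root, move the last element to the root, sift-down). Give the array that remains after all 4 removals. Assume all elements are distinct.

extract-min #1 returns -20:
  remove root -20; move last element 34 to root → [34, -16, -17, -4, 31, -3, -11, 2, -1]
  34 vs smaller child -17 at index 2, swap → [-17, -16, 34, -4, 31, -3, -11, 2, -1]
  34 vs smaller child -11 at index 6, swap → [-17, -16, -11, -4, 31, -3, 34, 2, -1]
extract-min #2 returns -17:
  remove root -17; move last element -1 to root → [-1, -16, -11, -4, 31, -3, 34, 2]
  -1 vs smaller child -16 at index 1, swap → [-16, -1, -11, -4, 31, -3, 34, 2]
  -1 vs smaller child -4 at index 3, swap → [-16, -4, -11, -1, 31, -3, 34, 2]
extract-min #3 returns -16:
  remove root -16; move last element 2 to root → [2, -4, -11, -1, 31, -3, 34]
  2 vs smaller child -11 at index 2, swap → [-11, -4, 2, -1, 31, -3, 34]
  2 vs smaller child -3 at index 5, swap → [-11, -4, -3, -1, 31, 2, 34]
extract-min #4 returns -11:
  remove root -11; move last element 34 to root → [34, -4, -3, -1, 31, 2]
  34 vs smaller child -4 at index 1, swap → [-4, 34, -3, -1, 31, 2]
  34 vs smaller child -1 at index 3, swap → [-4, -1, -3, 34, 31, 2]

[-4, -1, -3, 34, 31, 2]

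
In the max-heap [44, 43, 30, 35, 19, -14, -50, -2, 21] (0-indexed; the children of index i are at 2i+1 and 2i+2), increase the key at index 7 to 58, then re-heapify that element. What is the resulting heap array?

[58, 44, 30, 43, 19, -14, -50, 35, 21]

set index 7 from -2 to 58 → [44, 43, 30, 35, 19, -14, -50, 58, 21]
58 > parent 35 at index 3, swap → [44, 43, 30, 58, 19, -14, -50, 35, 21]
58 > parent 43 at index 1, swap → [44, 58, 30, 43, 19, -14, -50, 35, 21]
58 > parent 44 at index 0, swap → [58, 44, 30, 43, 19, -14, -50, 35, 21]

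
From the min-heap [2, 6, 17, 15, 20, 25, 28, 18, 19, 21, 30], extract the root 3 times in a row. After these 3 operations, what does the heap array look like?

extract-min #1 returns 2:
  remove root 2; move last element 30 to root → [30, 6, 17, 15, 20, 25, 28, 18, 19, 21]
  30 vs smaller child 6 at index 1, swap → [6, 30, 17, 15, 20, 25, 28, 18, 19, 21]
  30 vs smaller child 15 at index 3, swap → [6, 15, 17, 30, 20, 25, 28, 18, 19, 21]
  30 vs smaller child 18 at index 7, swap → [6, 15, 17, 18, 20, 25, 28, 30, 19, 21]
extract-min #2 returns 6:
  remove root 6; move last element 21 to root → [21, 15, 17, 18, 20, 25, 28, 30, 19]
  21 vs smaller child 15 at index 1, swap → [15, 21, 17, 18, 20, 25, 28, 30, 19]
  21 vs smaller child 18 at index 3, swap → [15, 18, 17, 21, 20, 25, 28, 30, 19]
  21 vs smaller child 19 at index 8, swap → [15, 18, 17, 19, 20, 25, 28, 30, 21]
extract-min #3 returns 15:
  remove root 15; move last element 21 to root → [21, 18, 17, 19, 20, 25, 28, 30]
  21 vs smaller child 17 at index 2, swap → [17, 18, 21, 19, 20, 25, 28, 30]

[17, 18, 21, 19, 20, 25, 28, 30]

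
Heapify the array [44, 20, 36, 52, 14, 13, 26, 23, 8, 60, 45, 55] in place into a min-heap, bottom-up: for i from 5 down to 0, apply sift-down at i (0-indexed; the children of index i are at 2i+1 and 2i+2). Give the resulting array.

sift down from index 5: already satisfies heap property
sift down from index 4: already satisfies heap property
sift down from index 3:
  52 vs smaller child 8 at index 8, swap → [44, 20, 36, 8, 14, 13, 26, 23, 52, 60, 45, 55]
sift down from index 2:
  36 vs smaller child 13 at index 5, swap → [44, 20, 13, 8, 14, 36, 26, 23, 52, 60, 45, 55]
sift down from index 1:
  20 vs smaller child 8 at index 3, swap → [44, 8, 13, 20, 14, 36, 26, 23, 52, 60, 45, 55]
sift down from index 0:
  44 vs smaller child 8 at index 1, swap → [8, 44, 13, 20, 14, 36, 26, 23, 52, 60, 45, 55]
  44 vs smaller child 14 at index 4, swap → [8, 14, 13, 20, 44, 36, 26, 23, 52, 60, 45, 55]

[8, 14, 13, 20, 44, 36, 26, 23, 52, 60, 45, 55]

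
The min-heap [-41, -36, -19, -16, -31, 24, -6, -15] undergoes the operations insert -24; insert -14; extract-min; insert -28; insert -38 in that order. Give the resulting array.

insert -24:
  append -24 at index 8 → [-41, -36, -19, -16, -31, 24, -6, -15, -24]
  -24 < parent -16 at index 3, swap → [-41, -36, -19, -24, -31, 24, -6, -15, -16]
insert -14:
  append -14 at index 9 → [-41, -36, -19, -24, -31, 24, -6, -15, -16, -14] (no swap needed)
extract-min → returns -41:
  remove root -41; move last element -14 to root → [-14, -36, -19, -24, -31, 24, -6, -15, -16]
  -14 vs smaller child -36 at index 1, swap → [-36, -14, -19, -24, -31, 24, -6, -15, -16]
  -14 vs smaller child -31 at index 4, swap → [-36, -31, -19, -24, -14, 24, -6, -15, -16]
insert -28:
  append -28 at index 9 → [-36, -31, -19, -24, -14, 24, -6, -15, -16, -28]
  -28 < parent -14 at index 4, swap → [-36, -31, -19, -24, -28, 24, -6, -15, -16, -14]
insert -38:
  append -38 at index 10 → [-36, -31, -19, -24, -28, 24, -6, -15, -16, -14, -38]
  -38 < parent -28 at index 4, swap → [-36, -31, -19, -24, -38, 24, -6, -15, -16, -14, -28]
  -38 < parent -31 at index 1, swap → [-36, -38, -19, -24, -31, 24, -6, -15, -16, -14, -28]
  -38 < parent -36 at index 0, swap → [-38, -36, -19, -24, -31, 24, -6, -15, -16, -14, -28]

[-38, -36, -19, -24, -31, 24, -6, -15, -16, -14, -28]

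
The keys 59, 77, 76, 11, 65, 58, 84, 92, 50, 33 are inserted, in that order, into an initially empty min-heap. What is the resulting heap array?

[11, 33, 58, 59, 50, 76, 84, 92, 77, 65]

Insert 59:
  append 59 at index 0 → [59] (no swap needed)
Insert 77:
  append 77 at index 1 → [59, 77] (no swap needed)
Insert 76:
  append 76 at index 2 → [59, 77, 76] (no swap needed)
Insert 11:
  append 11 at index 3 → [59, 77, 76, 11]
  11 < parent 77 at index 1, swap → [59, 11, 76, 77]
  11 < parent 59 at index 0, swap → [11, 59, 76, 77]
Insert 65:
  append 65 at index 4 → [11, 59, 76, 77, 65] (no swap needed)
Insert 58:
  append 58 at index 5 → [11, 59, 76, 77, 65, 58]
  58 < parent 76 at index 2, swap → [11, 59, 58, 77, 65, 76]
Insert 84:
  append 84 at index 6 → [11, 59, 58, 77, 65, 76, 84] (no swap needed)
Insert 92:
  append 92 at index 7 → [11, 59, 58, 77, 65, 76, 84, 92] (no swap needed)
Insert 50:
  append 50 at index 8 → [11, 59, 58, 77, 65, 76, 84, 92, 50]
  50 < parent 77 at index 3, swap → [11, 59, 58, 50, 65, 76, 84, 92, 77]
  50 < parent 59 at index 1, swap → [11, 50, 58, 59, 65, 76, 84, 92, 77]
Insert 33:
  append 33 at index 9 → [11, 50, 58, 59, 65, 76, 84, 92, 77, 33]
  33 < parent 65 at index 4, swap → [11, 50, 58, 59, 33, 76, 84, 92, 77, 65]
  33 < parent 50 at index 1, swap → [11, 33, 58, 59, 50, 76, 84, 92, 77, 65]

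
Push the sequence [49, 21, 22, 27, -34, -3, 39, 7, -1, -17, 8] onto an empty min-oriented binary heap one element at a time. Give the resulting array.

[-34, -17, -3, 7, -1, 22, 39, 49, 21, 27, 8]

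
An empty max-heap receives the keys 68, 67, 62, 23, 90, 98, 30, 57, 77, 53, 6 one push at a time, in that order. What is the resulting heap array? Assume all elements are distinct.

[98, 77, 90, 68, 67, 62, 30, 23, 57, 53, 6]

Insert 68:
  append 68 at index 0 → [68] (no swap needed)
Insert 67:
  append 67 at index 1 → [68, 67] (no swap needed)
Insert 62:
  append 62 at index 2 → [68, 67, 62] (no swap needed)
Insert 23:
  append 23 at index 3 → [68, 67, 62, 23] (no swap needed)
Insert 90:
  append 90 at index 4 → [68, 67, 62, 23, 90]
  90 > parent 67 at index 1, swap → [68, 90, 62, 23, 67]
  90 > parent 68 at index 0, swap → [90, 68, 62, 23, 67]
Insert 98:
  append 98 at index 5 → [90, 68, 62, 23, 67, 98]
  98 > parent 62 at index 2, swap → [90, 68, 98, 23, 67, 62]
  98 > parent 90 at index 0, swap → [98, 68, 90, 23, 67, 62]
Insert 30:
  append 30 at index 6 → [98, 68, 90, 23, 67, 62, 30] (no swap needed)
Insert 57:
  append 57 at index 7 → [98, 68, 90, 23, 67, 62, 30, 57]
  57 > parent 23 at index 3, swap → [98, 68, 90, 57, 67, 62, 30, 23]
Insert 77:
  append 77 at index 8 → [98, 68, 90, 57, 67, 62, 30, 23, 77]
  77 > parent 57 at index 3, swap → [98, 68, 90, 77, 67, 62, 30, 23, 57]
  77 > parent 68 at index 1, swap → [98, 77, 90, 68, 67, 62, 30, 23, 57]
Insert 53:
  append 53 at index 9 → [98, 77, 90, 68, 67, 62, 30, 23, 57, 53] (no swap needed)
Insert 6:
  append 6 at index 10 → [98, 77, 90, 68, 67, 62, 30, 23, 57, 53, 6] (no swap needed)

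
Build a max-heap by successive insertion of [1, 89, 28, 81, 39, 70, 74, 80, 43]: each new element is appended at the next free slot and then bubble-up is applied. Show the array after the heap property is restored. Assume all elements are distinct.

[89, 81, 74, 80, 39, 28, 70, 1, 43]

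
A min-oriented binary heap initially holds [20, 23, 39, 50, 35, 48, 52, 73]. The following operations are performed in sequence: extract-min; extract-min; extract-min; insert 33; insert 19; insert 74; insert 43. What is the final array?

[19, 43, 33, 50, 73, 48, 39, 74, 52]

extract-min → returns 20:
  remove root 20; move last element 73 to root → [73, 23, 39, 50, 35, 48, 52]
  73 vs smaller child 23 at index 1, swap → [23, 73, 39, 50, 35, 48, 52]
  73 vs smaller child 35 at index 4, swap → [23, 35, 39, 50, 73, 48, 52]
extract-min → returns 23:
  remove root 23; move last element 52 to root → [52, 35, 39, 50, 73, 48]
  52 vs smaller child 35 at index 1, swap → [35, 52, 39, 50, 73, 48]
  52 vs smaller child 50 at index 3, swap → [35, 50, 39, 52, 73, 48]
extract-min → returns 35:
  remove root 35; move last element 48 to root → [48, 50, 39, 52, 73]
  48 vs smaller child 39 at index 2, swap → [39, 50, 48, 52, 73]
insert 33:
  append 33 at index 5 → [39, 50, 48, 52, 73, 33]
  33 < parent 48 at index 2, swap → [39, 50, 33, 52, 73, 48]
  33 < parent 39 at index 0, swap → [33, 50, 39, 52, 73, 48]
insert 19:
  append 19 at index 6 → [33, 50, 39, 52, 73, 48, 19]
  19 < parent 39 at index 2, swap → [33, 50, 19, 52, 73, 48, 39]
  19 < parent 33 at index 0, swap → [19, 50, 33, 52, 73, 48, 39]
insert 74:
  append 74 at index 7 → [19, 50, 33, 52, 73, 48, 39, 74] (no swap needed)
insert 43:
  append 43 at index 8 → [19, 50, 33, 52, 73, 48, 39, 74, 43]
  43 < parent 52 at index 3, swap → [19, 50, 33, 43, 73, 48, 39, 74, 52]
  43 < parent 50 at index 1, swap → [19, 43, 33, 50, 73, 48, 39, 74, 52]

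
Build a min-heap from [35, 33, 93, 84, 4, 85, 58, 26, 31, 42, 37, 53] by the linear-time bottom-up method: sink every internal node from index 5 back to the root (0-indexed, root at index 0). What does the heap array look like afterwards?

sift down from index 5:
  85 vs only child 53 at index 11, swap → [35, 33, 93, 84, 4, 53, 58, 26, 31, 42, 37, 85]
sift down from index 4: already satisfies heap property
sift down from index 3:
  84 vs smaller child 26 at index 7, swap → [35, 33, 93, 26, 4, 53, 58, 84, 31, 42, 37, 85]
sift down from index 2:
  93 vs smaller child 53 at index 5, swap → [35, 33, 53, 26, 4, 93, 58, 84, 31, 42, 37, 85]
  93 vs only child 85 at index 11, swap → [35, 33, 53, 26, 4, 85, 58, 84, 31, 42, 37, 93]
sift down from index 1:
  33 vs smaller child 4 at index 4, swap → [35, 4, 53, 26, 33, 85, 58, 84, 31, 42, 37, 93]
sift down from index 0:
  35 vs smaller child 4 at index 1, swap → [4, 35, 53, 26, 33, 85, 58, 84, 31, 42, 37, 93]
  35 vs smaller child 26 at index 3, swap → [4, 26, 53, 35, 33, 85, 58, 84, 31, 42, 37, 93]
  35 vs smaller child 31 at index 8, swap → [4, 26, 53, 31, 33, 85, 58, 84, 35, 42, 37, 93]

[4, 26, 53, 31, 33, 85, 58, 84, 35, 42, 37, 93]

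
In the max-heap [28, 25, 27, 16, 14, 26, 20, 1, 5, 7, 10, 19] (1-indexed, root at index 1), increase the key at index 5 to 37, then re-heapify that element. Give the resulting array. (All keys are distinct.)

set index 5 from 14 to 37 → [28, 25, 27, 16, 37, 26, 20, 1, 5, 7, 10, 19]
37 > parent 25 at index 2, swap → [28, 37, 27, 16, 25, 26, 20, 1, 5, 7, 10, 19]
37 > parent 28 at index 1, swap → [37, 28, 27, 16, 25, 26, 20, 1, 5, 7, 10, 19]

[37, 28, 27, 16, 25, 26, 20, 1, 5, 7, 10, 19]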